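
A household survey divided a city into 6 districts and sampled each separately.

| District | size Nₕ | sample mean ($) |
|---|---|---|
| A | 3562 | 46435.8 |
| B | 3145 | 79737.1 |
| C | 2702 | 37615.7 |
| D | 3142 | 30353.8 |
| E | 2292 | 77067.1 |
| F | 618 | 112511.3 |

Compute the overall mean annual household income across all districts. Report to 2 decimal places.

55582.21

x̄_st = (Σ Nₕx̄ₕ) / (Σ Nₕ) = (3562·46435.8 + 3145·79737.1 + 2702·37615.7 + 3142·30353.8 + 2292·77067.1 + 618·112511.3) / 15461
= 859356536.7 / 15461 = 55582.2092... → 55582.21.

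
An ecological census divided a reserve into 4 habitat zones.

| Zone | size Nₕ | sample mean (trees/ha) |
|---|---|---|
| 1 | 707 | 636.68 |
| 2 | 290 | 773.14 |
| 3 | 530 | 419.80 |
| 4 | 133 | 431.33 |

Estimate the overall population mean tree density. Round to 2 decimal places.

x̄_st = (Σ Nₕx̄ₕ) / (Σ Nₕ) = (707·636.68 + 290·773.14 + 530·419.80 + 133·431.33) / 1660
= 954204.25 / 1660 = 574.8218... → 574.82.

574.82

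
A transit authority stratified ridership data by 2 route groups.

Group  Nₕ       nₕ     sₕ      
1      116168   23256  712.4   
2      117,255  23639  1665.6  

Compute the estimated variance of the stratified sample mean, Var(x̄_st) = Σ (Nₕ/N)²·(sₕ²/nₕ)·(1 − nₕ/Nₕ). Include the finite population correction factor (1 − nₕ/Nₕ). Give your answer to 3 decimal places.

27.966

N = 233423. Term for each stratum: Wₕ²sₕ²/nₕ·(1−nₕ/Nₕ).
Var(x̄_st) = 4.322986 + 23.643212 = 27.966198 → 27.966.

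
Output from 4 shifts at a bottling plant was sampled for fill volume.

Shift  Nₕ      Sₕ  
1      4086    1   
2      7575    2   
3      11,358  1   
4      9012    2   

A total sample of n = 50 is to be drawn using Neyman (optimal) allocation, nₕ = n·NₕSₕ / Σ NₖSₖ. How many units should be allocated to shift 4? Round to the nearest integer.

19

1: NₕSₕ = 4086·1 = 4086
2: NₕSₕ = 7575·2 = 15150
3: NₕSₕ = 11358·1 = 11358
4: NₕSₕ = 9012·2 = 18024
Σ NₕSₕ = 48618.
n_4 = 50·18024/48618 = 18.536... → 19.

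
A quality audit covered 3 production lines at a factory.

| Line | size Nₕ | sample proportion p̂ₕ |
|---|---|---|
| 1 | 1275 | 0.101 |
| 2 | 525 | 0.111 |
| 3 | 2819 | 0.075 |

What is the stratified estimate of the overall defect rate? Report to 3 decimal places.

N = 1275 + 525 + 2819 = 4619.
Overall proportion = Σ (Nₕ/N)·p̂ₕ.
Σ Nₕp̂ₕ = 128.775 + 58.275 + 211.425 = 398.475.
398.475 / 4619 = 0.08627... → 0.086.

0.086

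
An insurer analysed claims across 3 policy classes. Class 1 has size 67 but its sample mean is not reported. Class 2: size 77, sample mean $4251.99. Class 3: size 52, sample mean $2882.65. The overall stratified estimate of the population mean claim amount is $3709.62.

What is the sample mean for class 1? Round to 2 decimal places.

Σ Nₕx̄ₕ = N·μ, so 67·x̄_1 = 196·3709.62 − (77·4251.99 + 52·2882.65).
= 727085.52 − 477301.03 = 249784.49.
x̄_1 = 249784.49 / 67 = 3728.1267... → 3728.13.

3728.13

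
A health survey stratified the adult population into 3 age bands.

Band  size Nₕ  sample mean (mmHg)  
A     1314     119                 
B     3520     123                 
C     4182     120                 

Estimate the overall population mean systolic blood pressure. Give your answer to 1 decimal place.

121.0

N = 1314 + 3520 + 4182 = 9016.
Overall mean = Σ (Nₕ/N)·x̄ₕ — weight by population share, not a simple average.
Σ Nₕx̄ₕ = 1314·119 + 3520·123 + 4182·120 = 156366 + 432960 + 501840 = 1091166.
Divide by N: 1091166 / 9016 = 121.026... → 121.0.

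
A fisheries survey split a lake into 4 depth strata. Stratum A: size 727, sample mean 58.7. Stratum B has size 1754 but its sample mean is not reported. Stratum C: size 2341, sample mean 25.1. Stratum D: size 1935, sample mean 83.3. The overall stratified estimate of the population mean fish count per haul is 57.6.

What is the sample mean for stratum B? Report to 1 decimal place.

72.2

N = 727 + 1754 + 2341 + 1935 = 6757.
Overall total = μ·N = 57.6·6757 = 389203.2.
Subtract the known strata: 727·58.7 + 2341·25.1 + 1935·83.3 = 262619.5.
Remaining total for stratum B: 389203.2 − 262619.5 = 126583.7.
Divide by its size: 126583.7 / 1754 = 72.169... → 72.2.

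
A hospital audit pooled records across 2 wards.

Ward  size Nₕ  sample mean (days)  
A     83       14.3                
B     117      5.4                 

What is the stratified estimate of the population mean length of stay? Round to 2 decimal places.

9.09

x̄_st = (Σ Nₕx̄ₕ) / (Σ Nₕ) = (83·14.3 + 117·5.4) / 200
= 1818.7 / 200 = 9.0935 → 9.09.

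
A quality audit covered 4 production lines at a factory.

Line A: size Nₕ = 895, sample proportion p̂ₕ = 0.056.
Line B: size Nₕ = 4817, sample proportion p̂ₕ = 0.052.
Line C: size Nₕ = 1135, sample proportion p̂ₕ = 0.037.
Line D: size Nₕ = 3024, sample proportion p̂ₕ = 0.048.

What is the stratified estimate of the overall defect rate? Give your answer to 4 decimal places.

N = 895 + 4817 + 1135 + 3024 = 9871.
Overall proportion = Σ (Nₕ/N)·p̂ₕ.
Σ Nₕp̂ₕ = 50.12 + 250.484 + 41.995 + 145.152 = 487.751.
487.751 / 9871 = 0.049413... → 0.0494.

0.0494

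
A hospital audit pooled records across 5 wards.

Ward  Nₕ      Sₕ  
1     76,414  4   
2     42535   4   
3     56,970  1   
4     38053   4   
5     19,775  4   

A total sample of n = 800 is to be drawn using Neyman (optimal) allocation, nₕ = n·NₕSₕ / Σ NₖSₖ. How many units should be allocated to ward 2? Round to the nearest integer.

178

1: NₕSₕ = 76414·4 = 305656
2: NₕSₕ = 42535·4 = 170140
3: NₕSₕ = 56970·1 = 56970
4: NₕSₕ = 38053·4 = 152212
5: NₕSₕ = 19775·4 = 79100
Σ NₕSₕ = 764078.
n_2 = 800·170140/764078 = 178.139... → 178.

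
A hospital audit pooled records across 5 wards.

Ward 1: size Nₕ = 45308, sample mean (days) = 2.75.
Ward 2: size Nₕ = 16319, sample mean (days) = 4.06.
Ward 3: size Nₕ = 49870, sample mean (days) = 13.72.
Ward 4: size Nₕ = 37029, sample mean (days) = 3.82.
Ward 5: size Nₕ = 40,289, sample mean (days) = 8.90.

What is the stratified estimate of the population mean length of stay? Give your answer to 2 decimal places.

N = 188815; weights Wₕ = Nₕ/N = (0.2400, 0.0864, 0.2641, 0.1961, 0.2134).
x̄_st = Σ Wₕ·x̄ₕ = 0.2400·2.75 + 0.0864·4.06 + 0.2641·13.72 + 0.1961·3.82 + 0.2134·8.90 ≈ 7.2827...
→ 7.28.

7.28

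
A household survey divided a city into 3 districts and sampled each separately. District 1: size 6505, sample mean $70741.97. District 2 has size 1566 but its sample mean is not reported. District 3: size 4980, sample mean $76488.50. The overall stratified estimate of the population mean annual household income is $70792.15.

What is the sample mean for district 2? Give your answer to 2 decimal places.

52885.76

N = 6505 + 1566 + 4980 = 13051.
Overall total = μ·N = 70792.15·13051 = 923908349.65.
Subtract the known strata: 6505·70741.97 + 4980·76488.50 = 841089244.85.
Remaining total for district 2: 923908349.65 − 841089244.85 = 82819104.8.
Divide by its size: 82819104.8 / 1566 = 52885.7630... → 52885.76.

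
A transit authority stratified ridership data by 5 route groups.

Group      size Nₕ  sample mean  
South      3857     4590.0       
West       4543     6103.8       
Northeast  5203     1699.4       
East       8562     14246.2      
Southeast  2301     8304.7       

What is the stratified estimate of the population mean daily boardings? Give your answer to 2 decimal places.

7984.97

N = 3857 + 4543 + 5203 + 8562 + 2301 = 24466.
Overall mean = Σ (Nₕ/N)·x̄ₕ — weight by population share, not a simple average.
Σ Nₕx̄ₕ = 3857·4590.0 + 4543·6103.8 + 5203·1699.4 + 8562·14246.2 + 2301·8304.7 = 17703630 + 27729563.4 + 8841978.2 + 121975964.4 + 19109114.7 = 195360250.7.
Divide by N: 195360250.7 / 24466 = 7984.9690... → 7984.97.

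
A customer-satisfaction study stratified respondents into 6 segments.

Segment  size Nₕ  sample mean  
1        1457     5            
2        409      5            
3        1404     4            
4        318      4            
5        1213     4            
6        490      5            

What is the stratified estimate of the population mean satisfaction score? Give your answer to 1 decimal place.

x̄_st = (Σ Nₕx̄ₕ) / (Σ Nₕ) = (1457·5 + 409·5 + 1404·4 + 318·4 + 1213·4 + 490·5) / 5291
= 23520 / 5291 = 4.445... → 4.4.

4.4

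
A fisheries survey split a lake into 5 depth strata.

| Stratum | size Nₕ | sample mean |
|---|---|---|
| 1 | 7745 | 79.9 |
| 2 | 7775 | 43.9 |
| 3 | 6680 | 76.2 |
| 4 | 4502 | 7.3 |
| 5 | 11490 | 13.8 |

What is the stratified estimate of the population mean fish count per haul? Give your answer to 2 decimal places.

43.48

x̄_st = (Σ Nₕx̄ₕ) / (Σ Nₕ) = (7745·79.9 + 7775·43.9 + 6680·76.2 + 4502·7.3 + 11490·13.8) / 38192
= 1660590.6 / 38192 = 43.4801... → 43.48.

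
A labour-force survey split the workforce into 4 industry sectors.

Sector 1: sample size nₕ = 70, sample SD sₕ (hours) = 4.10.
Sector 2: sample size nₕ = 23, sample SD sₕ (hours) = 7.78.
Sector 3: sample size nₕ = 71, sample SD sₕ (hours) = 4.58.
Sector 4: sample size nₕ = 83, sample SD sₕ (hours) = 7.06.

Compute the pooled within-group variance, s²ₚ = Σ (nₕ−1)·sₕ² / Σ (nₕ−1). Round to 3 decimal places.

33.115

Degrees of freedom: 69 + 22 + 70 + 82 = 243.
Σ(nₕ−1)sₕ² = 69·16.81 + 22·60.5284 + 70·20.9764 + 82·49.8436 = 8047.038.
s²ₚ = 8047.038 / 243 = 33.11538... → 33.115.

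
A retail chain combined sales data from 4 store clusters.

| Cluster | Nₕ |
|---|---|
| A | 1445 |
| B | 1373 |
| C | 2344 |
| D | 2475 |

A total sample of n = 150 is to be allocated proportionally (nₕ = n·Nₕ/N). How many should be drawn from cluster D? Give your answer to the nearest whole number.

Share of cluster D = 2475/7637 = 0.32408.
Allocate 150 × 0.32408 = 48.612... → 49.

49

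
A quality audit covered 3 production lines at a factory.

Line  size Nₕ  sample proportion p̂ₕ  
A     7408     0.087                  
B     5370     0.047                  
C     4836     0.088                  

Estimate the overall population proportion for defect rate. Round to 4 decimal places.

0.0751

Wₕ = Nₕ/N with N = 17614: 0.4206, 0.3049, 0.2746.
p̂_st = 0.4206·0.087 + 0.3049·0.047 + 0.2746·0.088 ≈ 0.075080... → 0.0751.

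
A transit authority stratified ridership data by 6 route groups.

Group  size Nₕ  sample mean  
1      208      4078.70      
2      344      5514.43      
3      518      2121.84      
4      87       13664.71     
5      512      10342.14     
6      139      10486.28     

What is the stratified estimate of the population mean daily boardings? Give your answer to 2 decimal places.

N = 208 + 344 + 518 + 87 + 512 + 139 = 1808.
Weight each subgroup mean by Nₕ/N and sum.
Σ Nₕx̄ₕ = 208·4078.70 + 344·5514.43 + 518·2121.84 + 87·13664.71 + 512·10342.14 + 139·10486.28 = 848369.6 + 1896963.92 + 1099113.12 + 1188829.77 + 5295175.68 + 1457592.92 = 11786045.01.
Divide by N: 11786045.01 / 1808 = 6518.8302... → 6518.83.

6518.83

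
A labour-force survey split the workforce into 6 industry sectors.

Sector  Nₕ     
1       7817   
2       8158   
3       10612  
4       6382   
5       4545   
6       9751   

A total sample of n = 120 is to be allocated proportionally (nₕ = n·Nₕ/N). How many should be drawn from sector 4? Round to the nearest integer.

N = 7817 + 8158 + 10612 + 6382 + 4545 + 9751 = 47265.
n_4 = 120·6382/47265 = 16.203... → 16.

16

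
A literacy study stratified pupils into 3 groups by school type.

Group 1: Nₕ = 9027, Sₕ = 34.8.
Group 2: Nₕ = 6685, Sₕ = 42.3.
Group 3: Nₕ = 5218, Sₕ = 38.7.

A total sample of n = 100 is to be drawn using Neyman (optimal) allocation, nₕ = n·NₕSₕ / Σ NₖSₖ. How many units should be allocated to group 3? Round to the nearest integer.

1: NₕSₕ = 9027·34.8 = 314139.6
2: NₕSₕ = 6685·42.3 = 282775.5
3: NₕSₕ = 5218·38.7 = 201936.6
Σ NₕSₕ = 798851.7.
n_3 = 100·201936.6/798851.7 = 25.278... → 25.

25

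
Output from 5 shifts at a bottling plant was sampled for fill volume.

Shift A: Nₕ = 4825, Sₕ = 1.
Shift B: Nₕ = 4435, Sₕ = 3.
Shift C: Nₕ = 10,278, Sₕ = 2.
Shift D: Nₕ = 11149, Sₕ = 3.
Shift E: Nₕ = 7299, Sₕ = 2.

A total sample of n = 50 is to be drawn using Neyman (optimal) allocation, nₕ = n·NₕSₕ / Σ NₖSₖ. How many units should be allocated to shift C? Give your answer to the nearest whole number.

A: NₕSₕ = 4825·1 = 4825
B: NₕSₕ = 4435·3 = 13305
C: NₕSₕ = 10278·2 = 20556
D: NₕSₕ = 11149·3 = 33447
E: NₕSₕ = 7299·2 = 14598
Σ NₕSₕ = 86731.
n_C = 50·20556/86731 = 11.850... → 12.

12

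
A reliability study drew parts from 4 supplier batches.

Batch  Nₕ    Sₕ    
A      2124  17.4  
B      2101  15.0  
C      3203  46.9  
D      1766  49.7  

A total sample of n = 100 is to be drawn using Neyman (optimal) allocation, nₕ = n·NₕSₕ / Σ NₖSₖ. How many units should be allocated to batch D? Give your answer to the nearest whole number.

A: NₕSₕ = 2124·17.4 = 36957.6
B: NₕSₕ = 2101·15.0 = 31515
C: NₕSₕ = 3203·46.9 = 150220.7
D: NₕSₕ = 1766·49.7 = 87770.2
Σ NₕSₕ = 306463.5.
n_D = 100·87770.2/306463.5 = 28.640... → 29.

29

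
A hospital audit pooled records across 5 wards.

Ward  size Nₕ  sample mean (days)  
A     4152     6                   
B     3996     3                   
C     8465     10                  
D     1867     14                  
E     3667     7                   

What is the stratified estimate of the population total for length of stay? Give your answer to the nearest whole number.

173357

Estimate total by summing Nₕ·x̄ₕ over strata.
4152·6 + 3996·3 + 8465·10 + 1867·14 + 3667·7 = 24912 + 11988 + 84650 + 26138 + 25669 = 173357.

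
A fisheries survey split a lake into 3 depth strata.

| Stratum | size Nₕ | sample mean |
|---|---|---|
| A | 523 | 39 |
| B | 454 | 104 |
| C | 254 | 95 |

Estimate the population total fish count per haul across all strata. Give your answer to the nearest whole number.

A: 523·39 = 20397
B: 454·104 = 47216
C: 254·95 = 24130
τ̂ = Σ Nₕx̄ₕ = 91743.

91743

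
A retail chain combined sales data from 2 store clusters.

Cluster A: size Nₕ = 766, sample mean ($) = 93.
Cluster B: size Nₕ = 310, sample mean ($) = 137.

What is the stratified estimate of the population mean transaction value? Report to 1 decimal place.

105.7

N = 1076; weights Wₕ = Nₕ/N = (0.7119, 0.2881).
x̄_st = Σ Wₕ·x̄ₕ = 0.7119·93 + 0.2881·137 ≈ 105.677...
→ 105.7.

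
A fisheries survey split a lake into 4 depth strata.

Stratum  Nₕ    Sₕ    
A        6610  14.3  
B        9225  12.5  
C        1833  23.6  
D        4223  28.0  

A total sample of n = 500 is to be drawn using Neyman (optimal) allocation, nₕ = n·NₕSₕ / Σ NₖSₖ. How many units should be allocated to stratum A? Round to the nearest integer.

127

Σ NₕSₕ = 6610·14.3 + 9225·12.5 + 1833·23.6 + 4223·28.0 = 371338.3.
Share for A: 94523/371338.3 = 0.25455.
n_A = 500 × 0.25455 = 127.273... → 127.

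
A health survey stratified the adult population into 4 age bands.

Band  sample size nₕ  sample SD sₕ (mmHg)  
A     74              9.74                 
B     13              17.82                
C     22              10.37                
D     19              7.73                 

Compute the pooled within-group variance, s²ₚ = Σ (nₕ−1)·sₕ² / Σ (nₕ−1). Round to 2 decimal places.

A: (74−1)·9.74² = 73·94.8676 = 6925.3348
B: (13−1)·17.82² = 12·317.5524 = 3810.6288
C: (22−1)·10.37² = 21·107.5369 = 2258.2749
D: (19−1)·7.73² = 18·59.7529 = 1075.5522
Numerator = 14069.7907; denominator = Σ(nₕ−1) = 124.
s²ₚ = 14069.7907/124 = 113.4661... → 113.47.

113.47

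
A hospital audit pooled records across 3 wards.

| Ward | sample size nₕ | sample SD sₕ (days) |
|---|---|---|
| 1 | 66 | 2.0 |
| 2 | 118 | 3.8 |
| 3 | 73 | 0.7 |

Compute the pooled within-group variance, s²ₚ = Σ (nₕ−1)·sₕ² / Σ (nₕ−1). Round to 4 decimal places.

7.8140

1: (66−1)·2.0² = 65·4 = 260
2: (118−1)·3.8² = 117·14.44 = 1689.48
3: (73−1)·0.7² = 72·0.49 = 35.28
Numerator = 1984.76; denominator = Σ(nₕ−1) = 254.
s²ₚ = 1984.76/254 = 7.814016... → 7.8140.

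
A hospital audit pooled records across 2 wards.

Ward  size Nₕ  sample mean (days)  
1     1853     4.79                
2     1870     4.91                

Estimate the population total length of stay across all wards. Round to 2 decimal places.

18057.57

Population total = Σ Nₕ·x̄ₕ (each stratum's size times its mean).
1853·4.79 + 1870·4.91 = 8875.87 + 9181.7 = 18057.57.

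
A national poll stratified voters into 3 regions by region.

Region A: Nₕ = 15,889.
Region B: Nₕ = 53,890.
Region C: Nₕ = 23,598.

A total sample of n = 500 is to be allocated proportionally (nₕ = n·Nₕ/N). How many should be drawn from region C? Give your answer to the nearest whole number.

N = 15889 + 53890 + 23598 = 93377.
n_C = 500·23598/93377 = 126.359... → 126.

126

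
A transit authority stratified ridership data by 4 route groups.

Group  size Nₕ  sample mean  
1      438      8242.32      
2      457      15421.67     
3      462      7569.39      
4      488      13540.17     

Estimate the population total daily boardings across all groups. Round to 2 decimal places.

20762500.49

1: 438·8242.32 = 3610136.16
2: 457·15421.67 = 7047703.19
3: 462·7569.39 = 3497058.18
4: 488·13540.17 = 6607602.96
τ̂ = Σ Nₕx̄ₕ = 20762500.49.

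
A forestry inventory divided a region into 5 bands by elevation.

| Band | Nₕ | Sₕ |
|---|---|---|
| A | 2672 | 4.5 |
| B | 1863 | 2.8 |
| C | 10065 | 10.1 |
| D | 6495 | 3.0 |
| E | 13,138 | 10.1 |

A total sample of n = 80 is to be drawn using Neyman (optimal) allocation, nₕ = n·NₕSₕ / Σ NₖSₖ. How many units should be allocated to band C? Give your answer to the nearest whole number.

30

Σ NₕSₕ = 2672·4.5 + 1863·2.8 + 10065·10.1 + 6495·3.0 + 13138·10.1 = 271075.7.
Share for C: 101656.5/271075.7 = 0.37501.
n_C = 80 × 0.37501 = 30.001... → 30.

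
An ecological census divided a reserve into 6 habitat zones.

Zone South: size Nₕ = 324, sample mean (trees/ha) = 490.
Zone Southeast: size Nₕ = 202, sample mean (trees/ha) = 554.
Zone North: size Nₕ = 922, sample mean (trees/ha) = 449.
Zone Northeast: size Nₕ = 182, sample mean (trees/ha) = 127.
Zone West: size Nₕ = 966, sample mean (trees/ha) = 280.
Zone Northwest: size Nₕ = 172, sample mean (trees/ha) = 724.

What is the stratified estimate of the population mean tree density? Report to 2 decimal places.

398.40

x̄_st = (Σ Nₕx̄ₕ) / (Σ Nₕ) = (324·490 + 202·554 + 922·449 + 182·127 + 966·280 + 172·724) / 2768
= 1102768 / 2768 = 398.3988... → 398.40.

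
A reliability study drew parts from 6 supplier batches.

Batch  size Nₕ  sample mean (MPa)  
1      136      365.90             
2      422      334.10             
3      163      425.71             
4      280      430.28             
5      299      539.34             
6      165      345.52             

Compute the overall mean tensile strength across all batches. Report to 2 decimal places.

408.80

N = 136 + 422 + 163 + 280 + 299 + 165 = 1465.
Overall mean = Σ (Nₕ/N)·x̄ₕ — weight by population share, not a simple average.
Σ Nₕx̄ₕ = 136·365.90 + 422·334.10 + 163·425.71 + 280·430.28 + 299·539.34 + 165·345.52 = 49762.4 + 140990.2 + 69390.73 + 120478.4 + 161262.66 + 57010.8 = 598895.19.
Divide by N: 598895.19 / 1465 = 408.8022... → 408.80.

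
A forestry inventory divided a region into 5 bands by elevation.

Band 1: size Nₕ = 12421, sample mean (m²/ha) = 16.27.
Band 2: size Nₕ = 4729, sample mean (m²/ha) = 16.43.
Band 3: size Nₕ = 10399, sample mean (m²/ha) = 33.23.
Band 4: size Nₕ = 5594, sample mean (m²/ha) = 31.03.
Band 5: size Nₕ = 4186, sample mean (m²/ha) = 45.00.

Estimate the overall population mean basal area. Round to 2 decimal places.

x̄_st = (Σ Nₕx̄ₕ) / (Σ Nₕ) = (12421·16.27 + 4729·16.43 + 10399·33.23 + 5594·31.03 + 4186·45.00) / 37329
= 987297.73 / 37329 = 26.4485... → 26.45.

26.45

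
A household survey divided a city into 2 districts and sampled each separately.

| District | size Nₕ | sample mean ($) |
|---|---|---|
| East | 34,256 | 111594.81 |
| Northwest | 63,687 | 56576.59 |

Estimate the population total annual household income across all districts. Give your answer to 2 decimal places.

Population total = Σ Nₕ·x̄ₕ (each stratum's size times its mean).
34256·111594.81 + 63687·56576.59 = 3822791811.36 + 3603193287.33 = 7425985098.69.

7425985098.69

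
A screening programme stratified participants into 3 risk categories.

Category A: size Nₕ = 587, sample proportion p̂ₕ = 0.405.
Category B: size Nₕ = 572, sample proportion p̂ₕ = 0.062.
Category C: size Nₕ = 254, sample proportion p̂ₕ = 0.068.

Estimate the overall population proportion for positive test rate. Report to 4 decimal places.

Wₕ = Nₕ/N with N = 1413: 0.4154, 0.4048, 0.1798.
p̂_st = 0.4154·0.405 + 0.4048·0.062 + 0.1798·0.068 ≈ 0.205570... → 0.2056.

0.2056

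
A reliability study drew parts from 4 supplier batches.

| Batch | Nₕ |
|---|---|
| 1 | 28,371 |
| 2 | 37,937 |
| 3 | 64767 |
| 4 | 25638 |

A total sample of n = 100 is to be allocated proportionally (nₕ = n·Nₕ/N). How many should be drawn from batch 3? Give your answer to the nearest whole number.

41

Share of batch 3 = 64767/156713 = 0.41328.
Allocate 100 × 0.41328 = 41.328... → 41.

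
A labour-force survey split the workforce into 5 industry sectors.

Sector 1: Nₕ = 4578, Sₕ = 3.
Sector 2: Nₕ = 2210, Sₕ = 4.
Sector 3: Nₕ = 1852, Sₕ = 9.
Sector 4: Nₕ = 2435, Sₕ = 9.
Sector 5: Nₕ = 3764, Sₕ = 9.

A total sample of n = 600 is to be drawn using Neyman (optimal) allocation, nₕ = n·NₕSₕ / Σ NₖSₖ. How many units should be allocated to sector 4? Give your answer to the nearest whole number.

138

Σ NₕSₕ = 4578·3 + 2210·4 + 1852·9 + 2435·9 + 3764·9 = 95033.
Share for 4: 21915/95033 = 0.23060.
n_4 = 600 × 0.23060 = 138.362... → 138.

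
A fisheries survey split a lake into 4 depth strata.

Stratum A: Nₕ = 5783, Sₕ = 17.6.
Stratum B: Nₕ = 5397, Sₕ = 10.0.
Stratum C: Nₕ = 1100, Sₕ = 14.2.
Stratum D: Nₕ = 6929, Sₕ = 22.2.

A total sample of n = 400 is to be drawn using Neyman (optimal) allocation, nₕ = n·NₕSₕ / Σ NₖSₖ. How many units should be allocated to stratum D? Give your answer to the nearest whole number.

189

Σ NₕSₕ = 5783·17.6 + 5397·10.0 + 1100·14.2 + 6929·22.2 = 325194.6.
Share for D: 153823.8/325194.6 = 0.47302.
n_D = 400 × 0.47302 = 189.208... → 189.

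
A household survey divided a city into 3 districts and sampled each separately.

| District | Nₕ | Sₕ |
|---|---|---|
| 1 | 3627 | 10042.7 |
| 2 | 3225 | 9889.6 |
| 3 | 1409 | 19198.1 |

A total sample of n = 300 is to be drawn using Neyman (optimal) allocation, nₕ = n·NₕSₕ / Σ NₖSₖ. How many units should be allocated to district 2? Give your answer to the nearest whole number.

Σ NₕSₕ = 3627·10042.7 + 3225·9889.6 + 1409·19198.1 = 95368955.8.
Share for 2: 31893960/95368955.8 = 0.33443.
n_2 = 300 × 0.33443 = 100.328... → 100.

100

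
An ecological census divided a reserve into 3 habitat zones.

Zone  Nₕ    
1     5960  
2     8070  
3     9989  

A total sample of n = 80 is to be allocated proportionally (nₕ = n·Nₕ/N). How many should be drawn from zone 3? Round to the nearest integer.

33

N = 5960 + 8070 + 9989 = 24019.
n_3 = 80·9989/24019 = 33.270... → 33.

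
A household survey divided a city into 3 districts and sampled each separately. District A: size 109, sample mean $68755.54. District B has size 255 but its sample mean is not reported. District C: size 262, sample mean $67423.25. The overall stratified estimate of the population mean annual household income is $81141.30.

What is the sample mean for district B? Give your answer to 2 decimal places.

100530.23

Σ Nₕx̄ₕ = N·μ, so 255·x̄_B = 626·81141.30 − (109·68755.54 + 262·67423.25).
= 50794453.8 − 25159245.36 = 25635208.44.
x̄_B = 25635208.44 / 255 = 100530.2292... → 100530.23.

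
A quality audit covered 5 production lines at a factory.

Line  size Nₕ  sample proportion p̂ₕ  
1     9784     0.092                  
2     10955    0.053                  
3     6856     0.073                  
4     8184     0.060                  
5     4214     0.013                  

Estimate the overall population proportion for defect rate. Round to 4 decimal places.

Wₕ = Nₕ/N with N = 39993: 0.2446, 0.2739, 0.1714, 0.2046, 0.1054.
p̂_st = 0.2446·0.092 + 0.2739·0.053 + 0.1714·0.073 + 0.2046·0.060 + 0.1054·0.013 ≈ 0.063187... → 0.0632.

0.0632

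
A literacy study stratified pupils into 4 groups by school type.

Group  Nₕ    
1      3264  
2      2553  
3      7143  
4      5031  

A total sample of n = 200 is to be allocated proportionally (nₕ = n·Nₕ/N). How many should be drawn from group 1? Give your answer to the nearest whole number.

Share of group 1 = 3264/17991 = 0.18142.
Allocate 200 × 0.18142 = 36.285... → 36.

36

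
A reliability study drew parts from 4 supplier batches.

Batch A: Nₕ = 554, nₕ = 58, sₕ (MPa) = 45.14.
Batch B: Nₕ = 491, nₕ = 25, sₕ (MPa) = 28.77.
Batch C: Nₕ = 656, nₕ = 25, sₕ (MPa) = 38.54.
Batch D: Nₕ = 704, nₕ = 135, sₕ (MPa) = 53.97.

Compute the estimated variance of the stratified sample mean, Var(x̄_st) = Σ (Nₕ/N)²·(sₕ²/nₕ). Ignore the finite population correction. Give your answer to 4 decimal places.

N = 2405; Wₕ = Nₕ/N.
batch A: (554/2405)²·45.14²/58 = 1.8641656
batch B: (491/2405)²·28.77²/25 = 1.3799792
batch C: (656/2405)²·38.54²/25 = 4.4203935
batch D: (704/2405)²·53.97²/135 = 1.8487842
Sum = 9.5133225 → 9.5133.

9.5133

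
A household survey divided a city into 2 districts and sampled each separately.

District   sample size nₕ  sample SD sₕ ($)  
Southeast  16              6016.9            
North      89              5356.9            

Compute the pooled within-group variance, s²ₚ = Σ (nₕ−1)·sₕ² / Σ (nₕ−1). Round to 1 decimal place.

Southeast: (16−1)·6016.9² = 15·36203085.61 = 543046284.15
North: (89−1)·5356.9² = 88·28696377.61 = 2525281229.68
Numerator = 3068327513.83; denominator = Σ(nₕ−1) = 103.
s²ₚ = 3068327513.83/103 = 29789587.513... → 29789587.5.

29789587.5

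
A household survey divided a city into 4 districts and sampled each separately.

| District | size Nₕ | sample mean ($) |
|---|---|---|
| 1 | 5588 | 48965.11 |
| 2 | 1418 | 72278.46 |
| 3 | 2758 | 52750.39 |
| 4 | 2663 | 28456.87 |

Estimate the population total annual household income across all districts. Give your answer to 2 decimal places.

Estimate total by summing Nₕ·x̄ₕ over strata.
5588·48965.11 + 1418·72278.46 + 2758·52750.39 + 2663·28456.87 = 273617034.68 + 102490856.28 + 145485575.62 + 75780644.81 = 597374111.39.

597374111.39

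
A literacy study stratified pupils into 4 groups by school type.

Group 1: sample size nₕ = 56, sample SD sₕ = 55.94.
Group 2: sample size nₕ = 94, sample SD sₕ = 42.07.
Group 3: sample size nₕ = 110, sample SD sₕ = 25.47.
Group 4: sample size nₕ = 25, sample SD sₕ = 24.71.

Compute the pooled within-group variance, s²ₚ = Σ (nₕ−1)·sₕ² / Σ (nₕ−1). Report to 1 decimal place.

1502.0

Degrees of freedom: 55 + 93 + 109 + 24 = 281.
Σ(nₕ−1)sₕ² = 55·3129.2836 + 93·1769.8849 + 109·648.7209 + 24·610.5841 = 422074.4902.
s²ₚ = 422074.4902 / 281 = 1502.044... → 1502.0.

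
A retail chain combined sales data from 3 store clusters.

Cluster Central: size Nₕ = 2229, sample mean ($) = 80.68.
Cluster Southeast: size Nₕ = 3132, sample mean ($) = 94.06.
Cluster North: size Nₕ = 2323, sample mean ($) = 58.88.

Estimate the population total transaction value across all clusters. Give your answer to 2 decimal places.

Population total = Σ Nₕ·x̄ₕ (each stratum's size times its mean).
2229·80.68 + 3132·94.06 + 2323·58.88 = 179835.72 + 294595.92 + 136778.24 = 611209.88.

611209.88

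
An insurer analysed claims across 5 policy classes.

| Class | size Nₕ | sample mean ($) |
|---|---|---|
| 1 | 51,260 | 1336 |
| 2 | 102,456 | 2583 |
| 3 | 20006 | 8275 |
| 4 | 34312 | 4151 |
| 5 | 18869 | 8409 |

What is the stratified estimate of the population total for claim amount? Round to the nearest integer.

799775391

Estimate total by summing Nₕ·x̄ₕ over strata.
51260·1336 + 102456·2583 + 20006·8275 + 34312·4151 + 18869·8409 = 68483360 + 264643848 + 165549650 + 142429112 + 158669421 = 799775391.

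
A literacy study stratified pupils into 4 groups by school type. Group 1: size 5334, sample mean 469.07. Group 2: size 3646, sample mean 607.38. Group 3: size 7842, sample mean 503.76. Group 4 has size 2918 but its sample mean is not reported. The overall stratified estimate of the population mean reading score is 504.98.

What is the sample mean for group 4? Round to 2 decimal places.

445.95

Σ Nₕx̄ₕ = N·μ, so 2918·x̄_4 = 19740·504.98 − (5334·469.07 + 3646·607.38 + 7842·503.76).
= 9968305.2 − 8667012.78 = 1301292.42.
x̄_4 = 1301292.42 / 2918 = 445.9535... → 445.95.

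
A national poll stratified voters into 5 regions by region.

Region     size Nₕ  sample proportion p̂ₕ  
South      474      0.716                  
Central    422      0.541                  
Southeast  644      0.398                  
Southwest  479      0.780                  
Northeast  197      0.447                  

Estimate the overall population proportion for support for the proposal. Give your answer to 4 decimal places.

Wₕ = Nₕ/N with N = 2216: 0.2139, 0.1904, 0.2906, 0.2162, 0.0889.
p̂_st = 0.2139·0.716 + 0.1904·0.541 + 0.2906·0.398 + 0.2162·0.780 + 0.0889·0.447 ≈ 0.580179... → 0.5802.

0.5802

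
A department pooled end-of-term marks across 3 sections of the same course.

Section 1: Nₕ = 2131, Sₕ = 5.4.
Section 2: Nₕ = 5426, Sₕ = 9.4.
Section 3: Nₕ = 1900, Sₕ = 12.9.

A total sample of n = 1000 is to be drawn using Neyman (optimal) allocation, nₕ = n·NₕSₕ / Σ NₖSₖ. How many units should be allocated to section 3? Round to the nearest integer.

Σ NₕSₕ = 2131·5.4 + 5426·9.4 + 1900·12.9 = 87021.8.
Share for 3: 24510/87021.8 = 0.28165.
n_3 = 1000 × 0.28165 = 281.654... → 282.

282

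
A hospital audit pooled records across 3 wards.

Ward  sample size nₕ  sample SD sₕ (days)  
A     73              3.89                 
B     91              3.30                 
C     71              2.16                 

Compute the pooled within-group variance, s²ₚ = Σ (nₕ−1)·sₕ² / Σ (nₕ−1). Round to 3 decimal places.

10.328

A: (73−1)·3.89² = 72·15.1321 = 1089.5112
B: (91−1)·3.30² = 90·10.89 = 980.1
C: (71−1)·2.16² = 70·4.6656 = 326.592
Numerator = 2396.2032; denominator = Σ(nₕ−1) = 232.
s²ₚ = 2396.2032/232 = 10.32846... → 10.328.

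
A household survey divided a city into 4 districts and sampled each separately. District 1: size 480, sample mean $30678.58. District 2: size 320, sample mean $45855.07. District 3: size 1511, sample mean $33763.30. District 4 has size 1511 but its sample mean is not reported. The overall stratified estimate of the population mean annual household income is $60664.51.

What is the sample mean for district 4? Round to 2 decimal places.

100227.71

N = 480 + 320 + 1511 + 1511 = 3822.
Overall total = μ·N = 60664.51·3822 = 231859757.22.
Subtract the known strata: 480·30678.58 + 320·45855.07 + 1511·33763.30 = 80415687.1.
Remaining total for district 4: 231859757.22 − 80415687.1 = 151444070.12.
Divide by its size: 151444070.12 / 1511 = 100227.7102... → 100227.71.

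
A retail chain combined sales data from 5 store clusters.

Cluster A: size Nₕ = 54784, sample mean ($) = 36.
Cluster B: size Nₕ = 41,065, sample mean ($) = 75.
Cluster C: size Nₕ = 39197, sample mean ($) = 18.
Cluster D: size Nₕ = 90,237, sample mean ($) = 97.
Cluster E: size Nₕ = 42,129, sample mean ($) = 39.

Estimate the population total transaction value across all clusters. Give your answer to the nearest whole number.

A: 54784·36 = 1972224
B: 41065·75 = 3079875
C: 39197·18 = 705546
D: 90237·97 = 8752989
E: 42129·39 = 1643031
τ̂ = Σ Nₕx̄ₕ = 16153665.

16153665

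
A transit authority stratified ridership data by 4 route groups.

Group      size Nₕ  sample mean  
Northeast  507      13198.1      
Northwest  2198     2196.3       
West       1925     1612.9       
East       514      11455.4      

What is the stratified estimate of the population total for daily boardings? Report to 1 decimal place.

Estimate total by summing Nₕ·x̄ₕ over strata.
507·13198.1 + 2198·2196.3 + 1925·1612.9 + 514·11455.4 = 6691436.7 + 4827467.4 + 3104832.5 + 5888075.6 = 20511812.2.

20511812.2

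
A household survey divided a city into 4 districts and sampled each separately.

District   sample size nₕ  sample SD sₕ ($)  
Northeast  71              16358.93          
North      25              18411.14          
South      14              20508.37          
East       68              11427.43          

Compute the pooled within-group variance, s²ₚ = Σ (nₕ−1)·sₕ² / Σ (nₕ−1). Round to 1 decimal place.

Degrees of freedom: 70 + 24 + 13 + 67 = 174.
Σ(nₕ−1)sₕ² = 70·267614590.7449 + 24·338970076.0996 + 13·420593240.0569 + 67·130586156.4049 = 41085287778.4014.
s²ₚ = 41085287778.4014 / 174 = 236122343.554... → 236122343.6.

236122343.6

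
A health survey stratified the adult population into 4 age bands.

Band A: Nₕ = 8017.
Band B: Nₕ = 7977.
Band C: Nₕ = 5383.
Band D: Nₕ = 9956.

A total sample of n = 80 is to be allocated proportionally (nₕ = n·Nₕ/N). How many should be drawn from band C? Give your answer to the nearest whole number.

14

N = 8017 + 7977 + 5383 + 9956 = 31333.
n_C = 80·5383/31333 = 13.744... → 14.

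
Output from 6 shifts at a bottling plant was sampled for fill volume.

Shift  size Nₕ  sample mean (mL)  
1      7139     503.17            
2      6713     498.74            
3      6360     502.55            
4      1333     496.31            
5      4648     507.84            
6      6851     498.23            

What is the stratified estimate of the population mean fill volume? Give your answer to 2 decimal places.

501.51

N = 7139 + 6713 + 6360 + 1333 + 4648 + 6851 = 33044.
Weight each subgroup mean by Nₕ/N and sum.
Σ Nₕx̄ₕ = 7139·503.17 + 6713·498.74 + 6360·502.55 + 1333·496.31 + 4648·507.84 + 6851·498.23 = 3592130.63 + 3348041.62 + 3196218 + 661581.23 + 2360440.32 + 3413373.73 = 16571785.53.
Divide by N: 16571785.53 / 33044 = 501.5066... → 501.51.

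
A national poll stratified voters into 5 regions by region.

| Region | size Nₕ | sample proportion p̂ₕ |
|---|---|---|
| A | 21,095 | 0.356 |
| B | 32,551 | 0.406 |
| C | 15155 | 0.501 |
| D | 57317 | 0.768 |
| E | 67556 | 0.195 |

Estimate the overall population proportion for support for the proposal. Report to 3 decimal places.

0.442

N = 21095 + 32551 + 15155 + 57317 + 67556 = 193674.
Overall proportion = Σ (Nₕ/N)·p̂ₕ.
Σ Nₕp̂ₕ = 7509.82 + 13215.706 + 7592.655 + 44019.456 + 13173.42 = 85511.057.
85511.057 / 193674 = 0.44152... → 0.442.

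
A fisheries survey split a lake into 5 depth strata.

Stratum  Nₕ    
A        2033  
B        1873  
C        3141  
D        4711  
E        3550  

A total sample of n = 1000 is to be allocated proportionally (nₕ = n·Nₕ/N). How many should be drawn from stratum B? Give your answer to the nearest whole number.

Share of stratum B = 1873/15308 = 0.12235.
Allocate 1000 × 0.12235 = 122.354... → 122.

122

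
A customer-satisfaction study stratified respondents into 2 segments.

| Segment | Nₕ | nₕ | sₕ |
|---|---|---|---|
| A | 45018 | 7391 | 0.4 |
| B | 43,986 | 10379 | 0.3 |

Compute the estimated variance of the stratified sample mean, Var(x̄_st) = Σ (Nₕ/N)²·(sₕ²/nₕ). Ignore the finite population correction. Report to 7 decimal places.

0.0000077

N = 89004; Wₕ = Nₕ/N.
segment A: (45018/89004)²·0.4²/7391 = 0.0000055382
segment B: (43986/89004)²·0.3²/10379 = 0.0000021179
Sum = 0.0000076561 → 0.0000077.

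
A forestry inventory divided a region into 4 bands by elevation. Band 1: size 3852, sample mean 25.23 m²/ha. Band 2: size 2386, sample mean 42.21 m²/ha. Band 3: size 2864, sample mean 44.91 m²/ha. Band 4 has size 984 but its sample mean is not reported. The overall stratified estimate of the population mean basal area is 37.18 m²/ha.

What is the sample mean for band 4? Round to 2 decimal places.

49.26

N = 3852 + 2386 + 2864 + 984 = 10086.
Overall total = μ·N = 37.18·10086 = 374997.48.
Subtract the known strata: 3852·25.23 + 2386·42.21 + 2864·44.91 = 326521.26.
Remaining total for band 4: 374997.48 − 326521.26 = 48476.22.
Divide by its size: 48476.22 / 984 = 49.2645... → 49.26.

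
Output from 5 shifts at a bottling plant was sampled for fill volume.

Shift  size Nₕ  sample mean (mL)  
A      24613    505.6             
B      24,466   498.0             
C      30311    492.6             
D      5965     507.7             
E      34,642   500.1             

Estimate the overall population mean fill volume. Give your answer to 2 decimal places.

N = 119997; weights Wₕ = Nₕ/N = (0.2051, 0.2039, 0.2526, 0.0497, 0.2887).
x̄_st = Σ Wₕ·x̄ₕ = 0.2051·505.6 + 0.2039·498.0 + 0.2526·492.6 + 0.0497·507.7 + 0.2887·500.1 ≈ 499.2833...
→ 499.28.

499.28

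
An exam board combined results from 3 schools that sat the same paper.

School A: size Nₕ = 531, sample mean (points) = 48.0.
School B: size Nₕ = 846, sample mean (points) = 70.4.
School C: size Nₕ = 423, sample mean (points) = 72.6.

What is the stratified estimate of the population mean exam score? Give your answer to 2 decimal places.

N = 1800; weights Wₕ = Nₕ/N = (0.2950, 0.4700, 0.2350).
x̄_st = Σ Wₕ·x̄ₕ = 0.2950·48.0 + 0.4700·70.4 + 0.2350·72.6 ≈ 64.309
→ 64.31.

64.31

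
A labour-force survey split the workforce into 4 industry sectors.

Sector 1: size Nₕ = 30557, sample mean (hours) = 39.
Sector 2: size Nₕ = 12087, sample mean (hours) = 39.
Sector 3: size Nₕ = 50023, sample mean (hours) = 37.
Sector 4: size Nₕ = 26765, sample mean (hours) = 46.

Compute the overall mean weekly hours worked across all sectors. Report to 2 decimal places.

N = 119432; weights Wₕ = Nₕ/N = (0.2559, 0.1012, 0.4188, 0.2241).
x̄_st = Σ Wₕ·x̄ₕ = 0.2559·39 + 0.1012·39 + 0.4188·37 + 0.2241·46 ≈ 39.7310...
→ 39.73.

39.73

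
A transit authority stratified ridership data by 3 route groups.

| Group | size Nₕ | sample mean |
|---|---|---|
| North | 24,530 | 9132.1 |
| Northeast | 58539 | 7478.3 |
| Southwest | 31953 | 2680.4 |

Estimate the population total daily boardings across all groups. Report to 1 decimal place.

North: 24530·9132.1 = 224010413
Northeast: 58539·7478.3 = 437772203.7
Southwest: 31953·2680.4 = 85646821.2
τ̂ = Σ Nₕx̄ₕ = 747429437.9.

747429437.9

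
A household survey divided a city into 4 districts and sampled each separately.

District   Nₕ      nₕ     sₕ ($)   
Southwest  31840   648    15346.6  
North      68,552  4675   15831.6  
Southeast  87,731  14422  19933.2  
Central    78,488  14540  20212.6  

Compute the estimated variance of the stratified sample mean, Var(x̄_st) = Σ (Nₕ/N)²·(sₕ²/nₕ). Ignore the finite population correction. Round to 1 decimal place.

N = 266611. Term for each stratum: Wₕ²sₕ²/nₕ.
Var(x̄_st) = 5183.6937 + 3544.4768 + 2983.1740 + 2435.1760 = 14146.5205 → 14146.5.

14146.5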